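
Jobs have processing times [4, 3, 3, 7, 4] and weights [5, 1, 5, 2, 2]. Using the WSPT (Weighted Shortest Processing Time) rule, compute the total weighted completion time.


Compute p/w ratios and sort ascending (WSPT): [(3, 5), (4, 5), (4, 2), (3, 1), (7, 2)]
Compute weighted completion times:
  Job (p=3,w=5): C=3, w*C=5*3=15
  Job (p=4,w=5): C=7, w*C=5*7=35
  Job (p=4,w=2): C=11, w*C=2*11=22
  Job (p=3,w=1): C=14, w*C=1*14=14
  Job (p=7,w=2): C=21, w*C=2*21=42
Total weighted completion time = 128

128


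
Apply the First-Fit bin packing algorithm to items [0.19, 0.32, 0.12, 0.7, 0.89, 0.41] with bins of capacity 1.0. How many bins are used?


Place items sequentially using First-Fit:
  Item 0.19 -> new Bin 1
  Item 0.32 -> Bin 1 (now 0.51)
  Item 0.12 -> Bin 1 (now 0.63)
  Item 0.7 -> new Bin 2
  Item 0.89 -> new Bin 3
  Item 0.41 -> new Bin 4
Total bins used = 4

4


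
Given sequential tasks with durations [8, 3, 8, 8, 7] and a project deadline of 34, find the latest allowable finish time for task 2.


LF(activity 2) = deadline - sum of successor durations
Successors: activities 3 through 5 with durations [8, 8, 7]
Sum of successor durations = 23
LF = 34 - 23 = 11

11


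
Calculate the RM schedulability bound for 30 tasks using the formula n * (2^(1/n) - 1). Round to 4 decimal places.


Compute 2^(1/30) = 1.0233738920
Subtract 1: 1.0233738920 - 1 = 0.0233738920
Multiply by n: 30 * 0.0233738920 = 0.7012167600
Round to 4 dp: 0.7012

0.7012


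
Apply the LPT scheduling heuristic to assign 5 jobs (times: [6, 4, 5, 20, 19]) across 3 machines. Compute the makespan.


Sort jobs in decreasing order (LPT): [20, 19, 6, 5, 4]
Assign each job to the least loaded machine:
  Machine 1: jobs [20], load = 20
  Machine 2: jobs [19], load = 19
  Machine 3: jobs [6, 5, 4], load = 15
Makespan = max load = 20

20


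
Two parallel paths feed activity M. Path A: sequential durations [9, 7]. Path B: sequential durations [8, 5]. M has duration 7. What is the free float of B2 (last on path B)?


ES(B2) = sum of predecessors on chain B = 8
EF(B2) = ES + duration = 8 + 5 = 13
Successor of B2 is M. ES(M) = max(sum(A), sum(B)) = max(16, 13) = 16
Free float = ES(successor) - EF(current) = 16 - 13 = 3

3


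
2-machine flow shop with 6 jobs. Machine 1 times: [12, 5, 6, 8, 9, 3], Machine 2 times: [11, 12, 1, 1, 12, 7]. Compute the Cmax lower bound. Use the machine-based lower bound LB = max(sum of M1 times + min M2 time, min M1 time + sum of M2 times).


LB1 = sum(M1 times) + min(M2 times) = 43 + 1 = 44
LB2 = min(M1 times) + sum(M2 times) = 3 + 44 = 47
Lower bound = max(LB1, LB2) = max(44, 47) = 47

47


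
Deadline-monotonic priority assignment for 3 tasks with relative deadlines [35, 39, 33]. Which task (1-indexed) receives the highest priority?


Sort tasks by relative deadline (ascending):
  Task 3: deadline = 33
  Task 1: deadline = 35
  Task 2: deadline = 39
Priority order (highest first): [3, 1, 2]
Highest priority task = 3

3


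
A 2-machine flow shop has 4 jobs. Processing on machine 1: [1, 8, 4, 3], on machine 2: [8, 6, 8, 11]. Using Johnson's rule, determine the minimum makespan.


Apply Johnson's rule:
  Group 1 (a <= b): [(1, 1, 8), (4, 3, 11), (3, 4, 8)]
  Group 2 (a > b): [(2, 8, 6)]
Optimal job order: [1, 4, 3, 2]
Schedule:
  Job 1: M1 done at 1, M2 done at 9
  Job 4: M1 done at 4, M2 done at 20
  Job 3: M1 done at 8, M2 done at 28
  Job 2: M1 done at 16, M2 done at 34
Makespan = 34

34


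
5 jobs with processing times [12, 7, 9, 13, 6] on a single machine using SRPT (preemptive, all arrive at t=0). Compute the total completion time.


Since all jobs arrive at t=0, SRPT equals SPT ordering.
SPT order: [6, 7, 9, 12, 13]
Completion times:
  Job 1: p=6, C=6
  Job 2: p=7, C=13
  Job 3: p=9, C=22
  Job 4: p=12, C=34
  Job 5: p=13, C=47
Total completion time = 6 + 13 + 22 + 34 + 47 = 122

122


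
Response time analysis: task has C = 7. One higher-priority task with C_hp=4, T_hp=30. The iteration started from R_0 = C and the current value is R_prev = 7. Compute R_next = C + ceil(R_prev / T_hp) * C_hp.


R_next = C + ceil(R_prev / T_hp) * C_hp
ceil(7 / 30) = ceil(0.2333) = 1
Interference = 1 * 4 = 4
R_next = 7 + 4 = 11

11


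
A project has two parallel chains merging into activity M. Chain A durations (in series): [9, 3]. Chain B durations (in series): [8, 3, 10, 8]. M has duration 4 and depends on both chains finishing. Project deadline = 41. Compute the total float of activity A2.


Forward pass: ES(A2) = sum of predecessors on chain A = 9
EF = ES + duration = 9 + 3 = 12
Backward pass: LF(M) = deadline = 41; LS(M) = 41 - 4 = 37
LF(A2) = LS(M) - sum(successors on chain A) = 37 - 0 = 37
LS = LF - duration = 37 - 3 = 34
Total float = LS - ES = 34 - 9 = 25

25


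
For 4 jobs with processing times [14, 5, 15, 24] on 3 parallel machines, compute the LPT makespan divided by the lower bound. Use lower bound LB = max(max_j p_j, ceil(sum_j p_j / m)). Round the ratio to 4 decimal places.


LPT order: [24, 15, 14, 5]
Machine loads after assignment: [24, 15, 19]
LPT makespan = 24
Lower bound = max(max_job, ceil(total/3)) = max(24, 20) = 24
Ratio = 24 / 24 = 1.0

1.0


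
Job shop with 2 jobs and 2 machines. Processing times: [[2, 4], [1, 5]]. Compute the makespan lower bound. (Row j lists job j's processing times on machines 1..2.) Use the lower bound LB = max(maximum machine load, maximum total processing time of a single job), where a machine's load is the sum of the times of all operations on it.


Machine loads:
  Machine 1: 2 + 1 = 3
  Machine 2: 4 + 5 = 9
Max machine load = 9
Job totals:
  Job 1: 6
  Job 2: 6
Max job total = 6
Lower bound = max(9, 6) = 9

9


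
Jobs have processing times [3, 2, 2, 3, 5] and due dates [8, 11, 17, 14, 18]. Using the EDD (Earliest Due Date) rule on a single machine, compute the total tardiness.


Sort by due date (EDD order): [(3, 8), (2, 11), (3, 14), (2, 17), (5, 18)]
Compute completion times and tardiness:
  Job 1: p=3, d=8, C=3, tardiness=max(0,3-8)=0
  Job 2: p=2, d=11, C=5, tardiness=max(0,5-11)=0
  Job 3: p=3, d=14, C=8, tardiness=max(0,8-14)=0
  Job 4: p=2, d=17, C=10, tardiness=max(0,10-17)=0
  Job 5: p=5, d=18, C=15, tardiness=max(0,15-18)=0
Total tardiness = 0

0


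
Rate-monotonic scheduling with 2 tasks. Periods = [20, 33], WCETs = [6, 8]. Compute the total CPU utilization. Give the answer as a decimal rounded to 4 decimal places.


Compute individual utilizations (exact fractions):
  Task 1: C/T = 6/20 = 3/10 (approx. 0.3)
  Task 2: C/T = 8/33 (approx. 0.2424)
Total utilization U = 3/10 + 8/33 = 179/330
Rounded to 4 decimal places: U = 0.5424
RM (Liu & Layland) bound for 2 tasks = 0.828427; compare with U = 179/330 (approx. 0.542424)
U <= bound, so schedulable by RM sufficient condition.

0.5424


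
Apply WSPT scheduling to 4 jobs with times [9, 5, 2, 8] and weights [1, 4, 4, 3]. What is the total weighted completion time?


Compute p/w ratios and sort ascending (WSPT): [(2, 4), (5, 4), (8, 3), (9, 1)]
Compute weighted completion times:
  Job (p=2,w=4): C=2, w*C=4*2=8
  Job (p=5,w=4): C=7, w*C=4*7=28
  Job (p=8,w=3): C=15, w*C=3*15=45
  Job (p=9,w=1): C=24, w*C=1*24=24
Total weighted completion time = 105

105


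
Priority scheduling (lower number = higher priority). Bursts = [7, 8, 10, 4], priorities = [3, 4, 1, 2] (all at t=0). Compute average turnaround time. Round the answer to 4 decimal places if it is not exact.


Sort by priority (ascending = highest first):
Order: [(1, 10), (2, 4), (3, 7), (4, 8)]
Completion times:
  Priority 1, burst=10, C=10
  Priority 2, burst=4, C=14
  Priority 3, burst=7, C=21
  Priority 4, burst=8, C=29
Average turnaround = 74/4 = 18.5

18.5


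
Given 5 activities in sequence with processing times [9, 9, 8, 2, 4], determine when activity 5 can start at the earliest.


Activity 5 starts after activities 1 through 4 complete.
Predecessor durations: [9, 9, 8, 2]
ES = 9 + 9 + 8 + 2 = 28

28


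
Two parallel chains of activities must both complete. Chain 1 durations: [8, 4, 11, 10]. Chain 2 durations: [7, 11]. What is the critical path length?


Path A total = 8 + 4 + 11 + 10 = 33
Path B total = 7 + 11 = 18
Critical path = longest path = max(33, 18) = 33

33


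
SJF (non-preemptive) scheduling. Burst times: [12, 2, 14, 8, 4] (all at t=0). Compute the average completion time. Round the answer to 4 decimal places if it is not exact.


SJF order (ascending): [2, 4, 8, 12, 14]
Completion times:
  Job 1: burst=2, C=2
  Job 2: burst=4, C=6
  Job 3: burst=8, C=14
  Job 4: burst=12, C=26
  Job 5: burst=14, C=40
Average completion = 88/5 = 17.6

17.6


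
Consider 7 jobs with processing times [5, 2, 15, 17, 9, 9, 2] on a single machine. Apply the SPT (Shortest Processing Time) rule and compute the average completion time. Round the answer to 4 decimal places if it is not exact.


Sort jobs by processing time (SPT order): [2, 2, 5, 9, 9, 15, 17]
Compute completion times sequentially:
  Job 1: processing = 2, completes at 2
  Job 2: processing = 2, completes at 4
  Job 3: processing = 5, completes at 9
  Job 4: processing = 9, completes at 18
  Job 5: processing = 9, completes at 27
  Job 6: processing = 15, completes at 42
  Job 7: processing = 17, completes at 59
Sum of completion times = 161
Average completion time = 161/7 = 23.0

23.0


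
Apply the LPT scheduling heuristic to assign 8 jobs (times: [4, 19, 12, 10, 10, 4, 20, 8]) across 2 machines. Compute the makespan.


Sort jobs in decreasing order (LPT): [20, 19, 12, 10, 10, 8, 4, 4]
Assign each job to the least loaded machine:
  Machine 1: jobs [20, 10, 10, 4], load = 44
  Machine 2: jobs [19, 12, 8, 4], load = 43
Makespan = max load = 44

44


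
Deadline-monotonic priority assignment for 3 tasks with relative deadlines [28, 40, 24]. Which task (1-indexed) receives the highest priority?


Sort tasks by relative deadline (ascending):
  Task 3: deadline = 24
  Task 1: deadline = 28
  Task 2: deadline = 40
Priority order (highest first): [3, 1, 2]
Highest priority task = 3

3


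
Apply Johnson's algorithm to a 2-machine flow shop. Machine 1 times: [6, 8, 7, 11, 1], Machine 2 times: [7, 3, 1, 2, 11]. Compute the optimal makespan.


Apply Johnson's rule:
  Group 1 (a <= b): [(5, 1, 11), (1, 6, 7)]
  Group 2 (a > b): [(2, 8, 3), (4, 11, 2), (3, 7, 1)]
Optimal job order: [5, 1, 2, 4, 3]
Schedule:
  Job 5: M1 done at 1, M2 done at 12
  Job 1: M1 done at 7, M2 done at 19
  Job 2: M1 done at 15, M2 done at 22
  Job 4: M1 done at 26, M2 done at 28
  Job 3: M1 done at 33, M2 done at 34
Makespan = 34

34


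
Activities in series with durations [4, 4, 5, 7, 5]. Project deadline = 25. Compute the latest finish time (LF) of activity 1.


LF(activity 1) = deadline - sum of successor durations
Successors: activities 2 through 5 with durations [4, 5, 7, 5]
Sum of successor durations = 21
LF = 25 - 21 = 4

4


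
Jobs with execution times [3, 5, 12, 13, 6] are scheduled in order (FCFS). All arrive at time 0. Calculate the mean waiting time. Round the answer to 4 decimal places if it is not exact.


FCFS order (as given): [3, 5, 12, 13, 6]
Waiting times:
  Job 1: wait = 0
  Job 2: wait = 3
  Job 3: wait = 8
  Job 4: wait = 20
  Job 5: wait = 33
Sum of waiting times = 64
Average waiting time = 64/5 = 12.8

12.8


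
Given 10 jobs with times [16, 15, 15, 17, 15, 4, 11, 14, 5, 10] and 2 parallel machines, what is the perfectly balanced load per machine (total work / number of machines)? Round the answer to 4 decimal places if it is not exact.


Total processing time = 16 + 15 + 15 + 17 + 15 + 4 + 11 + 14 + 5 + 10 = 122
Number of machines = 2
Ideal balanced load = 122 / 2 = 61.0

61.0


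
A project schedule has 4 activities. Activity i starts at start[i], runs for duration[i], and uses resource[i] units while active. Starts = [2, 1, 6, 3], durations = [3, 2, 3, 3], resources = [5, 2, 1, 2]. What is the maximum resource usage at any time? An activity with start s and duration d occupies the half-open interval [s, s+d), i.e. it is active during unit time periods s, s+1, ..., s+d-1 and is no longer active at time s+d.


Each activity i is active on [start_i, start_i + duration_i).
Compute total resource usage per time slot:
  t=0: active resources = [], total = 0
  t=1: active resources = [2], total = 2
  t=2: active resources = [5, 2], total = 7
  t=3: active resources = [5, 2], total = 7
  t=4: active resources = [5, 2], total = 7
  t=5: active resources = [2], total = 2
  t=6: active resources = [1], total = 1
  t=7: active resources = [1], total = 1
  t=8: active resources = [1], total = 1
Peak resource demand = 7

7


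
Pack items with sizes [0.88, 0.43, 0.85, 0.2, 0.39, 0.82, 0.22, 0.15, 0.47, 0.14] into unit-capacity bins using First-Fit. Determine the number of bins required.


Place items sequentially using First-Fit:
  Item 0.88 -> new Bin 1
  Item 0.43 -> new Bin 2
  Item 0.85 -> new Bin 3
  Item 0.2 -> Bin 2 (now 0.63)
  Item 0.39 -> new Bin 4
  Item 0.82 -> new Bin 5
  Item 0.22 -> Bin 2 (now 0.85)
  Item 0.15 -> Bin 2 (now 1.0)
  Item 0.47 -> Bin 4 (now 0.86)
  Item 0.14 -> Bin 3 (now 0.99)
Total bins used = 5

5


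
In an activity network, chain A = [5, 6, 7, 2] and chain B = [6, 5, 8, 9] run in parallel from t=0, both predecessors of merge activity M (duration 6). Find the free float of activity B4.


ES(B4) = sum of predecessors on chain B = 19
EF(B4) = ES + duration = 19 + 9 = 28
Successor of B4 is M. ES(M) = max(sum(A), sum(B)) = max(20, 28) = 28
Free float = ES(successor) - EF(current) = 28 - 28 = 0

0


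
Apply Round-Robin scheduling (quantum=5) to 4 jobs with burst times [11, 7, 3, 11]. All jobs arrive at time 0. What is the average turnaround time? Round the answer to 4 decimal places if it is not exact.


Time quantum = 5
Execution trace:
  J1 runs 5 units, time = 5
  J2 runs 5 units, time = 10
  J3 runs 3 units, time = 13
  J4 runs 5 units, time = 18
  J1 runs 5 units, time = 23
  J2 runs 2 units, time = 25
  J4 runs 5 units, time = 30
  J1 runs 1 units, time = 31
  J4 runs 1 units, time = 32
Finish times: [31, 25, 13, 32]
Average turnaround = 101/4 = 25.25

25.25


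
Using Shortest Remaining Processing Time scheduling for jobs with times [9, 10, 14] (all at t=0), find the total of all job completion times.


Since all jobs arrive at t=0, SRPT equals SPT ordering.
SPT order: [9, 10, 14]
Completion times:
  Job 1: p=9, C=9
  Job 2: p=10, C=19
  Job 3: p=14, C=33
Total completion time = 9 + 19 + 33 = 61

61


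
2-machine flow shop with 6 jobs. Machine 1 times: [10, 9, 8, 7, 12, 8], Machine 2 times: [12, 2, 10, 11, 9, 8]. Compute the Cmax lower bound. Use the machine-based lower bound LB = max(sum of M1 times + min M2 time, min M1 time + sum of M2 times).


LB1 = sum(M1 times) + min(M2 times) = 54 + 2 = 56
LB2 = min(M1 times) + sum(M2 times) = 7 + 52 = 59
Lower bound = max(LB1, LB2) = max(56, 59) = 59

59


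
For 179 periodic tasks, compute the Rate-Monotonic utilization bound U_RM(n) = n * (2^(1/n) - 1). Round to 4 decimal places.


Compute 2^(1/179) = 1.0038798378
Subtract 1: 1.0038798378 - 1 = 0.0038798378
Multiply by n: 179 * 0.0038798378 = 0.6944909662
Round to 4 dp: 0.6945

0.6945


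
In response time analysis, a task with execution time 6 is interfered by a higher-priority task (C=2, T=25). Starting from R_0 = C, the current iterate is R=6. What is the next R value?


R_next = C + ceil(R_prev / T_hp) * C_hp
ceil(6 / 25) = ceil(0.24) = 1
Interference = 1 * 2 = 2
R_next = 6 + 2 = 8

8


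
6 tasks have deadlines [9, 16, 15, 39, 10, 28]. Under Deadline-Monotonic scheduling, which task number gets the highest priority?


Sort tasks by relative deadline (ascending):
  Task 1: deadline = 9
  Task 5: deadline = 10
  Task 3: deadline = 15
  Task 2: deadline = 16
  Task 6: deadline = 28
  Task 4: deadline = 39
Priority order (highest first): [1, 5, 3, 2, 6, 4]
Highest priority task = 1

1


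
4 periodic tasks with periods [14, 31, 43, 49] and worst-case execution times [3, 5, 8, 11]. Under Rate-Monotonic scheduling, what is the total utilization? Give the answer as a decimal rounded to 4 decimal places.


Compute individual utilizations (exact fractions):
  Task 1: C/T = 3/14 (approx. 0.2143)
  Task 2: C/T = 5/31 (approx. 0.1613)
  Task 3: C/T = 8/43 (approx. 0.186)
  Task 4: C/T = 11/49 (approx. 0.2245)
Total utilization U = 3/14 + 5/31 + 8/43 + 11/49 = 102693/130634
Rounded to 4 decimal places: U = 0.7861
RM (Liu & Layland) bound for 4 tasks = 0.756828; compare with U = 102693/130634 (approx. 0.786112)
bound < U <= 1, so the RM sufficient condition is not met (inconclusive; an exact test such as response-time analysis is needed).

0.7861


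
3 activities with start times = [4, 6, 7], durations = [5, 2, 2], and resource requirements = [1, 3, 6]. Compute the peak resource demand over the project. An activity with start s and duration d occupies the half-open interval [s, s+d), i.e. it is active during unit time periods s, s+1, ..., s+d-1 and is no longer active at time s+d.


Each activity i is active on [start_i, start_i + duration_i).
Compute total resource usage per time slot:
  t=0: active resources = [], total = 0
  t=1: active resources = [], total = 0
  t=2: active resources = [], total = 0
  t=3: active resources = [], total = 0
  t=4: active resources = [1], total = 1
  t=5: active resources = [1], total = 1
  t=6: active resources = [1, 3], total = 4
  t=7: active resources = [1, 3, 6], total = 10
  t=8: active resources = [1, 6], total = 7
Peak resource demand = 10

10


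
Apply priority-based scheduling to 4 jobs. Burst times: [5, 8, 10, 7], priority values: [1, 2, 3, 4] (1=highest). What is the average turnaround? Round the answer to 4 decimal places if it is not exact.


Sort by priority (ascending = highest first):
Order: [(1, 5), (2, 8), (3, 10), (4, 7)]
Completion times:
  Priority 1, burst=5, C=5
  Priority 2, burst=8, C=13
  Priority 3, burst=10, C=23
  Priority 4, burst=7, C=30
Average turnaround = 71/4 = 17.75

17.75


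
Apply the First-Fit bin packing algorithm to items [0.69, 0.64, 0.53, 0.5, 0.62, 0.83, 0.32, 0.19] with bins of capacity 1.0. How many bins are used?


Place items sequentially using First-Fit:
  Item 0.69 -> new Bin 1
  Item 0.64 -> new Bin 2
  Item 0.53 -> new Bin 3
  Item 0.5 -> new Bin 4
  Item 0.62 -> new Bin 5
  Item 0.83 -> new Bin 6
  Item 0.32 -> Bin 2 (now 0.96)
  Item 0.19 -> Bin 1 (now 0.88)
Total bins used = 6

6


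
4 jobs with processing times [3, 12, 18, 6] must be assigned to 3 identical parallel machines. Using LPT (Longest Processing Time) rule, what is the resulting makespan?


Sort jobs in decreasing order (LPT): [18, 12, 6, 3]
Assign each job to the least loaded machine:
  Machine 1: jobs [18], load = 18
  Machine 2: jobs [12], load = 12
  Machine 3: jobs [6, 3], load = 9
Makespan = max load = 18

18


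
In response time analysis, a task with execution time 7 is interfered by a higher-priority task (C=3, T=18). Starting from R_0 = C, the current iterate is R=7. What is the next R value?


R_next = C + ceil(R_prev / T_hp) * C_hp
ceil(7 / 18) = ceil(0.3889) = 1
Interference = 1 * 3 = 3
R_next = 7 + 3 = 10

10


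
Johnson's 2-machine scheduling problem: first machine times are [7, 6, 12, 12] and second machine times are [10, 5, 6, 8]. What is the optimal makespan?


Apply Johnson's rule:
  Group 1 (a <= b): [(1, 7, 10)]
  Group 2 (a > b): [(4, 12, 8), (3, 12, 6), (2, 6, 5)]
Optimal job order: [1, 4, 3, 2]
Schedule:
  Job 1: M1 done at 7, M2 done at 17
  Job 4: M1 done at 19, M2 done at 27
  Job 3: M1 done at 31, M2 done at 37
  Job 2: M1 done at 37, M2 done at 42
Makespan = 42

42


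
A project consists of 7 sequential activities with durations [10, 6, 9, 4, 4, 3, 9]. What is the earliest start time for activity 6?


Activity 6 starts after activities 1 through 5 complete.
Predecessor durations: [10, 6, 9, 4, 4]
ES = 10 + 6 + 9 + 4 + 4 = 33

33


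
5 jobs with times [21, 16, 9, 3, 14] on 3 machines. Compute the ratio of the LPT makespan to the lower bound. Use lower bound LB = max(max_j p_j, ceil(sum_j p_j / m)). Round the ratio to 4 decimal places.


LPT order: [21, 16, 14, 9, 3]
Machine loads after assignment: [21, 19, 23]
LPT makespan = 23
Lower bound = max(max_job, ceil(total/3)) = max(21, 21) = 21
Ratio = 23 / 21 = 1.0952

1.0952


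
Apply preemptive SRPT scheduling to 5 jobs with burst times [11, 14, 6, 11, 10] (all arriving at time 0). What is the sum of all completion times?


Since all jobs arrive at t=0, SRPT equals SPT ordering.
SPT order: [6, 10, 11, 11, 14]
Completion times:
  Job 1: p=6, C=6
  Job 2: p=10, C=16
  Job 3: p=11, C=27
  Job 4: p=11, C=38
  Job 5: p=14, C=52
Total completion time = 6 + 16 + 27 + 38 + 52 = 139

139


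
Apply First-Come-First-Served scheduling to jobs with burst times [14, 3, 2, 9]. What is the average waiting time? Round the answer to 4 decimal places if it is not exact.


FCFS order (as given): [14, 3, 2, 9]
Waiting times:
  Job 1: wait = 0
  Job 2: wait = 14
  Job 3: wait = 17
  Job 4: wait = 19
Sum of waiting times = 50
Average waiting time = 50/4 = 12.5

12.5


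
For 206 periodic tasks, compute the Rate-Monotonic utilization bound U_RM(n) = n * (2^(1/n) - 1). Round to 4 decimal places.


Compute 2^(1/206) = 1.0033704594
Subtract 1: 1.0033704594 - 1 = 0.0033704594
Multiply by n: 206 * 0.0033704594 = 0.6943146364
Round to 4 dp: 0.6943

0.6943


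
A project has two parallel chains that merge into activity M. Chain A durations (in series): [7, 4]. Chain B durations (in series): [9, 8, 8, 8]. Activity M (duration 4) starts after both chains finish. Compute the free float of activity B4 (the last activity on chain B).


ES(B4) = sum of predecessors on chain B = 25
EF(B4) = ES + duration = 25 + 8 = 33
Successor of B4 is M. ES(M) = max(sum(A), sum(B)) = max(11, 33) = 33
Free float = ES(successor) - EF(current) = 33 - 33 = 0

0


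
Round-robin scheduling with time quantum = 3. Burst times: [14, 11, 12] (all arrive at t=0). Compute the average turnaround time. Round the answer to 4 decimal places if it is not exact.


Time quantum = 3
Execution trace:
  J1 runs 3 units, time = 3
  J2 runs 3 units, time = 6
  J3 runs 3 units, time = 9
  J1 runs 3 units, time = 12
  J2 runs 3 units, time = 15
  J3 runs 3 units, time = 18
  J1 runs 3 units, time = 21
  J2 runs 3 units, time = 24
  J3 runs 3 units, time = 27
  J1 runs 3 units, time = 30
  J2 runs 2 units, time = 32
  J3 runs 3 units, time = 35
  J1 runs 2 units, time = 37
Finish times: [37, 32, 35]
Average turnaround = 104/3 = 34.6667

34.6667


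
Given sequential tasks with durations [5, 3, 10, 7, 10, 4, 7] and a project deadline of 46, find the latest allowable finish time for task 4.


LF(activity 4) = deadline - sum of successor durations
Successors: activities 5 through 7 with durations [10, 4, 7]
Sum of successor durations = 21
LF = 46 - 21 = 25

25


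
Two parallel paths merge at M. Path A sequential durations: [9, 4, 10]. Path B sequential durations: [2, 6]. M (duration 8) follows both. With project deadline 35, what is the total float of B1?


Forward pass: ES(B1) = sum of predecessors on chain B = 0
EF = ES + duration = 0 + 2 = 2
Backward pass: LF(M) = deadline = 35; LS(M) = 35 - 8 = 27
LF(B1) = LS(M) - sum(successors on chain B) = 27 - 6 = 21
LS = LF - duration = 21 - 2 = 19
Total float = LS - ES = 19 - 0 = 19

19


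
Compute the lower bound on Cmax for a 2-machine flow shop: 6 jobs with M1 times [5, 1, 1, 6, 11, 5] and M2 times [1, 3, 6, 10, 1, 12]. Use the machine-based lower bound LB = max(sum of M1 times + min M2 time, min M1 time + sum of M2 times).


LB1 = sum(M1 times) + min(M2 times) = 29 + 1 = 30
LB2 = min(M1 times) + sum(M2 times) = 1 + 33 = 34
Lower bound = max(LB1, LB2) = max(30, 34) = 34

34


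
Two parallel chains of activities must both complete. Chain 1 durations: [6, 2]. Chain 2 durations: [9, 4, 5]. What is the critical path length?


Path A total = 6 + 2 = 8
Path B total = 9 + 4 + 5 = 18
Critical path = longest path = max(8, 18) = 18

18


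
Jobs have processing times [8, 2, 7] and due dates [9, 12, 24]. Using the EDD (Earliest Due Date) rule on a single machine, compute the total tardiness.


Sort by due date (EDD order): [(8, 9), (2, 12), (7, 24)]
Compute completion times and tardiness:
  Job 1: p=8, d=9, C=8, tardiness=max(0,8-9)=0
  Job 2: p=2, d=12, C=10, tardiness=max(0,10-12)=0
  Job 3: p=7, d=24, C=17, tardiness=max(0,17-24)=0
Total tardiness = 0

0


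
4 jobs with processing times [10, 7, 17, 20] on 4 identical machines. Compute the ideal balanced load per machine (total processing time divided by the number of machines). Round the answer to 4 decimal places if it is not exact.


Total processing time = 10 + 7 + 17 + 20 = 54
Number of machines = 4
Ideal balanced load = 54 / 4 = 13.5

13.5


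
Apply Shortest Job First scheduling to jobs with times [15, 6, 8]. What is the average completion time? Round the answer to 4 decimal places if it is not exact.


SJF order (ascending): [6, 8, 15]
Completion times:
  Job 1: burst=6, C=6
  Job 2: burst=8, C=14
  Job 3: burst=15, C=29
Average completion = 49/3 = 16.3333

16.3333


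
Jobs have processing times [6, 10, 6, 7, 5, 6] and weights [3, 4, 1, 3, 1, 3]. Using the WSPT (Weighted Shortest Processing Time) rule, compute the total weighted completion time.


Compute p/w ratios and sort ascending (WSPT): [(6, 3), (6, 3), (7, 3), (10, 4), (5, 1), (6, 1)]
Compute weighted completion times:
  Job (p=6,w=3): C=6, w*C=3*6=18
  Job (p=6,w=3): C=12, w*C=3*12=36
  Job (p=7,w=3): C=19, w*C=3*19=57
  Job (p=10,w=4): C=29, w*C=4*29=116
  Job (p=5,w=1): C=34, w*C=1*34=34
  Job (p=6,w=1): C=40, w*C=1*40=40
Total weighted completion time = 301

301


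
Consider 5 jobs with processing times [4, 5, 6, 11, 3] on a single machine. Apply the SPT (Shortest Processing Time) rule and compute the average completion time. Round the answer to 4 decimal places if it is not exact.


Sort jobs by processing time (SPT order): [3, 4, 5, 6, 11]
Compute completion times sequentially:
  Job 1: processing = 3, completes at 3
  Job 2: processing = 4, completes at 7
  Job 3: processing = 5, completes at 12
  Job 4: processing = 6, completes at 18
  Job 5: processing = 11, completes at 29
Sum of completion times = 69
Average completion time = 69/5 = 13.8

13.8


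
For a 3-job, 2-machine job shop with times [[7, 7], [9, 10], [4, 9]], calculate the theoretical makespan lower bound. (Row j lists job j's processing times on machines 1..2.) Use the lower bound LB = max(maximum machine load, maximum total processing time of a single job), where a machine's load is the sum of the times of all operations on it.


Machine loads:
  Machine 1: 7 + 9 + 4 = 20
  Machine 2: 7 + 10 + 9 = 26
Max machine load = 26
Job totals:
  Job 1: 14
  Job 2: 19
  Job 3: 13
Max job total = 19
Lower bound = max(26, 19) = 26

26


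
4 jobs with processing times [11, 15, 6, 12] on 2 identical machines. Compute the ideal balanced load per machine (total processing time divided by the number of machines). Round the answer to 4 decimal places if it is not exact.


Total processing time = 11 + 15 + 6 + 12 = 44
Number of machines = 2
Ideal balanced load = 44 / 2 = 22.0

22.0


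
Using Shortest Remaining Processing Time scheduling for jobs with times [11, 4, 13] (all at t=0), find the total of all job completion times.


Since all jobs arrive at t=0, SRPT equals SPT ordering.
SPT order: [4, 11, 13]
Completion times:
  Job 1: p=4, C=4
  Job 2: p=11, C=15
  Job 3: p=13, C=28
Total completion time = 4 + 15 + 28 = 47

47


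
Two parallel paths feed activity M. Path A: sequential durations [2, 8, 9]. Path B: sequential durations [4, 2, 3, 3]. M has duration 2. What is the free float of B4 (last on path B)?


ES(B4) = sum of predecessors on chain B = 9
EF(B4) = ES + duration = 9 + 3 = 12
Successor of B4 is M. ES(M) = max(sum(A), sum(B)) = max(19, 12) = 19
Free float = ES(successor) - EF(current) = 19 - 12 = 7

7


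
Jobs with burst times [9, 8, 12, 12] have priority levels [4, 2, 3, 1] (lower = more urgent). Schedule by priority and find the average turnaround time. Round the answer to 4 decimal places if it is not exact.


Sort by priority (ascending = highest first):
Order: [(1, 12), (2, 8), (3, 12), (4, 9)]
Completion times:
  Priority 1, burst=12, C=12
  Priority 2, burst=8, C=20
  Priority 3, burst=12, C=32
  Priority 4, burst=9, C=41
Average turnaround = 105/4 = 26.25

26.25


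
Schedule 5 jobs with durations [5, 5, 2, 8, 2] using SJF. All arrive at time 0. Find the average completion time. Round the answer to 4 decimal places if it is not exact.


SJF order (ascending): [2, 2, 5, 5, 8]
Completion times:
  Job 1: burst=2, C=2
  Job 2: burst=2, C=4
  Job 3: burst=5, C=9
  Job 4: burst=5, C=14
  Job 5: burst=8, C=22
Average completion = 51/5 = 10.2

10.2


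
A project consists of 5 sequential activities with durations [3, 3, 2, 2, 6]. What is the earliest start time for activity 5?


Activity 5 starts after activities 1 through 4 complete.
Predecessor durations: [3, 3, 2, 2]
ES = 3 + 3 + 2 + 2 = 10

10


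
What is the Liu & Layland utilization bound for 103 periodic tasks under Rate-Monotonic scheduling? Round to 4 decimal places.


Compute 2^(1/103) = 1.0067522788
Subtract 1: 1.0067522788 - 1 = 0.0067522788
Multiply by n: 103 * 0.0067522788 = 0.6954847164
Round to 4 dp: 0.6955

0.6955


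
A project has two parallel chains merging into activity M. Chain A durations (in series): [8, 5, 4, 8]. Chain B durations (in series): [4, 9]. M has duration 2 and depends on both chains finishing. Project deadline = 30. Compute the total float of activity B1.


Forward pass: ES(B1) = sum of predecessors on chain B = 0
EF = ES + duration = 0 + 4 = 4
Backward pass: LF(M) = deadline = 30; LS(M) = 30 - 2 = 28
LF(B1) = LS(M) - sum(successors on chain B) = 28 - 9 = 19
LS = LF - duration = 19 - 4 = 15
Total float = LS - ES = 15 - 0 = 15

15


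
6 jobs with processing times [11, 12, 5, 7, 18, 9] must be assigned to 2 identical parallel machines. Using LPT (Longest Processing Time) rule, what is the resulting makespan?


Sort jobs in decreasing order (LPT): [18, 12, 11, 9, 7, 5]
Assign each job to the least loaded machine:
  Machine 1: jobs [18, 9, 5], load = 32
  Machine 2: jobs [12, 11, 7], load = 30
Makespan = max load = 32

32


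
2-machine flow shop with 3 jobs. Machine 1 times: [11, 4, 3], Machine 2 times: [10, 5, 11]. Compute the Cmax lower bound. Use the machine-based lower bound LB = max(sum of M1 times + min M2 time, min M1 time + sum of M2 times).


LB1 = sum(M1 times) + min(M2 times) = 18 + 5 = 23
LB2 = min(M1 times) + sum(M2 times) = 3 + 26 = 29
Lower bound = max(LB1, LB2) = max(23, 29) = 29

29


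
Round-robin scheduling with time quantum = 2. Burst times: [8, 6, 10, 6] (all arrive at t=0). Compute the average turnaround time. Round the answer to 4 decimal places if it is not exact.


Time quantum = 2
Execution trace:
  J1 runs 2 units, time = 2
  J2 runs 2 units, time = 4
  J3 runs 2 units, time = 6
  J4 runs 2 units, time = 8
  J1 runs 2 units, time = 10
  J2 runs 2 units, time = 12
  J3 runs 2 units, time = 14
  J4 runs 2 units, time = 16
  J1 runs 2 units, time = 18
  J2 runs 2 units, time = 20
  J3 runs 2 units, time = 22
  J4 runs 2 units, time = 24
  J1 runs 2 units, time = 26
  J3 runs 2 units, time = 28
  J3 runs 2 units, time = 30
Finish times: [26, 20, 30, 24]
Average turnaround = 100/4 = 25.0

25.0


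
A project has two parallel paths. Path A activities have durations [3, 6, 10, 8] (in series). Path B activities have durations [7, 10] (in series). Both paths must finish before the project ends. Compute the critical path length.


Path A total = 3 + 6 + 10 + 8 = 27
Path B total = 7 + 10 = 17
Critical path = longest path = max(27, 17) = 27

27


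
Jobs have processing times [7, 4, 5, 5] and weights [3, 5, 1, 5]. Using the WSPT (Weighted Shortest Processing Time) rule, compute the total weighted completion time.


Compute p/w ratios and sort ascending (WSPT): [(4, 5), (5, 5), (7, 3), (5, 1)]
Compute weighted completion times:
  Job (p=4,w=5): C=4, w*C=5*4=20
  Job (p=5,w=5): C=9, w*C=5*9=45
  Job (p=7,w=3): C=16, w*C=3*16=48
  Job (p=5,w=1): C=21, w*C=1*21=21
Total weighted completion time = 134

134


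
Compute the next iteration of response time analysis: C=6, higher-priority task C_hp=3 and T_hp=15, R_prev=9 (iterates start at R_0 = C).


R_next = C + ceil(R_prev / T_hp) * C_hp
ceil(9 / 15) = ceil(0.6) = 1
Interference = 1 * 3 = 3
R_next = 6 + 3 = 9
R_next = R_prev, so the iteration has converged (response time = 9).

9


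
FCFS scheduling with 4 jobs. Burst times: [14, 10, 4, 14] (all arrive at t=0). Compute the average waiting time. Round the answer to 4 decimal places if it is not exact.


FCFS order (as given): [14, 10, 4, 14]
Waiting times:
  Job 1: wait = 0
  Job 2: wait = 14
  Job 3: wait = 24
  Job 4: wait = 28
Sum of waiting times = 66
Average waiting time = 66/4 = 16.5

16.5


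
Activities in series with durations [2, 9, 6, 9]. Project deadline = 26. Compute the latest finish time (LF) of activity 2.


LF(activity 2) = deadline - sum of successor durations
Successors: activities 3 through 4 with durations [6, 9]
Sum of successor durations = 15
LF = 26 - 15 = 11

11


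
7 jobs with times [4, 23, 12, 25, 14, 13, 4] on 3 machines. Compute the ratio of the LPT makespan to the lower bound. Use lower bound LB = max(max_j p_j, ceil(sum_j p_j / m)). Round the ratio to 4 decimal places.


LPT order: [25, 23, 14, 13, 12, 4, 4]
Machine loads after assignment: [29, 35, 31]
LPT makespan = 35
Lower bound = max(max_job, ceil(total/3)) = max(25, 32) = 32
Ratio = 35 / 32 = 1.0938

1.0938


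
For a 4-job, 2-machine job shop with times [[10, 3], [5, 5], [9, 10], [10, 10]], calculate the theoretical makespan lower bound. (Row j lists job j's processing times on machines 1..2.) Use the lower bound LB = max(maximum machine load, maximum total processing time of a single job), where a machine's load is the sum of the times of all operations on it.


Machine loads:
  Machine 1: 10 + 5 + 9 + 10 = 34
  Machine 2: 3 + 5 + 10 + 10 = 28
Max machine load = 34
Job totals:
  Job 1: 13
  Job 2: 10
  Job 3: 19
  Job 4: 20
Max job total = 20
Lower bound = max(34, 20) = 34

34


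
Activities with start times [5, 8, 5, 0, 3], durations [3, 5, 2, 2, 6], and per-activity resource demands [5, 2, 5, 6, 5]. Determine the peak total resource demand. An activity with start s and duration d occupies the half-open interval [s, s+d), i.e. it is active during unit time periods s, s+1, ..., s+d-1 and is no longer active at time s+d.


Each activity i is active on [start_i, start_i + duration_i).
Compute total resource usage per time slot:
  t=0: active resources = [6], total = 6
  t=1: active resources = [6], total = 6
  t=2: active resources = [], total = 0
  t=3: active resources = [5], total = 5
  t=4: active resources = [5], total = 5
  t=5: active resources = [5, 5, 5], total = 15
  t=6: active resources = [5, 5, 5], total = 15
  t=7: active resources = [5, 5], total = 10
  t=8: active resources = [2, 5], total = 7
  t=9: active resources = [2], total = 2
  t=10: active resources = [2], total = 2
  t=11: active resources = [2], total = 2
  t=12: active resources = [2], total = 2
Peak resource demand = 15

15


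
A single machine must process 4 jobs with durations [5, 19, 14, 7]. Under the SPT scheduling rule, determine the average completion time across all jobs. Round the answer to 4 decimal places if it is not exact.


Sort jobs by processing time (SPT order): [5, 7, 14, 19]
Compute completion times sequentially:
  Job 1: processing = 5, completes at 5
  Job 2: processing = 7, completes at 12
  Job 3: processing = 14, completes at 26
  Job 4: processing = 19, completes at 45
Sum of completion times = 88
Average completion time = 88/4 = 22.0

22.0


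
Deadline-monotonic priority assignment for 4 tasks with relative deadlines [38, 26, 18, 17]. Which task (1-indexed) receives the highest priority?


Sort tasks by relative deadline (ascending):
  Task 4: deadline = 17
  Task 3: deadline = 18
  Task 2: deadline = 26
  Task 1: deadline = 38
Priority order (highest first): [4, 3, 2, 1]
Highest priority task = 4

4


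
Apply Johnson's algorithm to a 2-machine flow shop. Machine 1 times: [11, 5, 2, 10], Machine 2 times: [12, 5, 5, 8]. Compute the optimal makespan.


Apply Johnson's rule:
  Group 1 (a <= b): [(3, 2, 5), (2, 5, 5), (1, 11, 12)]
  Group 2 (a > b): [(4, 10, 8)]
Optimal job order: [3, 2, 1, 4]
Schedule:
  Job 3: M1 done at 2, M2 done at 7
  Job 2: M1 done at 7, M2 done at 12
  Job 1: M1 done at 18, M2 done at 30
  Job 4: M1 done at 28, M2 done at 38
Makespan = 38

38


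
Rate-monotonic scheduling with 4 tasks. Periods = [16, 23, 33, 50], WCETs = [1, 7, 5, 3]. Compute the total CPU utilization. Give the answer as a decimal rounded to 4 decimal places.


Compute individual utilizations (exact fractions):
  Task 1: C/T = 1/16 (approx. 0.0625)
  Task 2: C/T = 7/23 (approx. 0.3043)
  Task 3: C/T = 5/33 (approx. 0.1515)
  Task 4: C/T = 3/50 (approx. 0.06)
Total utilization U = 1/16 + 7/23 + 5/33 + 3/50 = 175591/303600
Rounded to 4 decimal places: U = 0.5784
RM (Liu & Layland) bound for 4 tasks = 0.756828; compare with U = 175591/303600 (approx. 0.578363)
U <= bound, so schedulable by RM sufficient condition.

0.5784


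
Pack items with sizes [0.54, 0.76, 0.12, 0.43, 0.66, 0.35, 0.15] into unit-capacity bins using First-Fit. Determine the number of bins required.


Place items sequentially using First-Fit:
  Item 0.54 -> new Bin 1
  Item 0.76 -> new Bin 2
  Item 0.12 -> Bin 1 (now 0.66)
  Item 0.43 -> new Bin 3
  Item 0.66 -> new Bin 4
  Item 0.35 -> Bin 3 (now 0.78)
  Item 0.15 -> Bin 1 (now 0.81)
Total bins used = 4

4


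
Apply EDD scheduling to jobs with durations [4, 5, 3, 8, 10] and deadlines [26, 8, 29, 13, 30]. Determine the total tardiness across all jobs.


Sort by due date (EDD order): [(5, 8), (8, 13), (4, 26), (3, 29), (10, 30)]
Compute completion times and tardiness:
  Job 1: p=5, d=8, C=5, tardiness=max(0,5-8)=0
  Job 2: p=8, d=13, C=13, tardiness=max(0,13-13)=0
  Job 3: p=4, d=26, C=17, tardiness=max(0,17-26)=0
  Job 4: p=3, d=29, C=20, tardiness=max(0,20-29)=0
  Job 5: p=10, d=30, C=30, tardiness=max(0,30-30)=0
Total tardiness = 0

0


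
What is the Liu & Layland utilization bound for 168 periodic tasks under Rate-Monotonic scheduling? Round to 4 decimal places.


Compute 2^(1/168) = 1.0041343992
Subtract 1: 1.0041343992 - 1 = 0.0041343992
Multiply by n: 168 * 0.0041343992 = 0.6945790656
Round to 4 dp: 0.6946

0.6946


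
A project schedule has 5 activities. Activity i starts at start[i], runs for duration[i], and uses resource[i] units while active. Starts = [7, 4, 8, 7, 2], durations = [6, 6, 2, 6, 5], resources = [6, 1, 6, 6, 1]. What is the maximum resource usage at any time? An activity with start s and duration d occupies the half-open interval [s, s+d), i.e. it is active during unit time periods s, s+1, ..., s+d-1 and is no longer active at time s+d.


Each activity i is active on [start_i, start_i + duration_i).
Compute total resource usage per time slot:
  t=0: active resources = [], total = 0
  t=1: active resources = [], total = 0
  t=2: active resources = [1], total = 1
  t=3: active resources = [1], total = 1
  t=4: active resources = [1, 1], total = 2
  t=5: active resources = [1, 1], total = 2
  t=6: active resources = [1, 1], total = 2
  t=7: active resources = [6, 1, 6], total = 13
  t=8: active resources = [6, 1, 6, 6], total = 19
  t=9: active resources = [6, 1, 6, 6], total = 19
  t=10: active resources = [6, 6], total = 12
  t=11: active resources = [6, 6], total = 12
  t=12: active resources = [6, 6], total = 12
Peak resource demand = 19

19


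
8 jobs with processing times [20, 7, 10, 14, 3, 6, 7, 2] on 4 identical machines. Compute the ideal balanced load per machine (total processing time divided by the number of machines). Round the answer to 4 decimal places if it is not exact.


Total processing time = 20 + 7 + 10 + 14 + 3 + 6 + 7 + 2 = 69
Number of machines = 4
Ideal balanced load = 69 / 4 = 17.25

17.25
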